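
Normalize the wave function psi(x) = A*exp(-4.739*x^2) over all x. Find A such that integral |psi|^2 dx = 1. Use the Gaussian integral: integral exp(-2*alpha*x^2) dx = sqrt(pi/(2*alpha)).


integral |psi|^2 dx = A^2 * sqrt(pi/(2*alpha)) = 1
A^2 = sqrt(2*alpha/pi)
= sqrt(2 * 4.739 / pi)
= 1.736934
A = sqrt(1.736934)
= 1.3179

1.3179


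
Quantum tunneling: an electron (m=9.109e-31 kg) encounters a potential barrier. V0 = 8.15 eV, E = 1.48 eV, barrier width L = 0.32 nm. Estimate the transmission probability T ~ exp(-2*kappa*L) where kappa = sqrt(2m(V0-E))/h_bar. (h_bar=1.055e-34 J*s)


V0 - E = 6.67 eV = 1.0685e-18 J
kappa = sqrt(2 * m * (V0-E)) / h_bar
= sqrt(2 * 9.109e-31 * 1.0685e-18) / 1.055e-34
= 1.3225e+10 /m
2*kappa*L = 2 * 1.3225e+10 * 0.32e-9
= 8.4639
T = exp(-8.4639) = 2.109416e-04

2.109416e-04


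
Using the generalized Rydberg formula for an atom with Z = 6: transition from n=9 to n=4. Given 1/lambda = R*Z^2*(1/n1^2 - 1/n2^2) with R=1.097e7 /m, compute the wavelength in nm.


1/lambda = R * Z^2 * (1/n1^2 - 1/n2^2)
= 1.097e7 * 6^2 * (1/4^2 - 1/9^2)
= 1.097e7 * 36 * (0.0625 - 0.012346)
= 1.9807e+07 /m
lambda = 1 / 1.9807e+07
= 50.4873 nm

50.4873


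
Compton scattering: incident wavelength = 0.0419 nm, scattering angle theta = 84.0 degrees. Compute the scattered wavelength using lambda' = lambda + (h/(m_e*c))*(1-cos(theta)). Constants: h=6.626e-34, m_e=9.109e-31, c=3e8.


Compton wavelength: h/(m_e*c) = 2.4247e-12 m
d_lambda = 2.4247e-12 * (1 - cos(84.0 deg))
= 2.4247e-12 * 0.895472
= 2.1713e-12 m = 0.002171 nm
lambda' = 0.0419 + 0.002171
= 0.044071 nm

0.044071


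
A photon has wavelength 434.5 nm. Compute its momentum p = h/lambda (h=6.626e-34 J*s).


p = h / lambda
= 6.626e-34 / (434.5e-9)
= 6.626e-34 / 4.3450e-07
= 1.5250e-27 kg*m/s

1.5250e-27


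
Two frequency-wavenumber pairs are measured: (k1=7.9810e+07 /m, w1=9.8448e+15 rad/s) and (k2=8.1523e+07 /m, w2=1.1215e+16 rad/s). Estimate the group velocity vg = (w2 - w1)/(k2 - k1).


vg = (w2 - w1) / (k2 - k1)
= (1.1215e+16 - 9.8448e+15) / (8.1523e+07 - 7.9810e+07)
= 1.3702e+15 / 1.7130e+06
= 7.9988e+08 m/s

7.9988e+08


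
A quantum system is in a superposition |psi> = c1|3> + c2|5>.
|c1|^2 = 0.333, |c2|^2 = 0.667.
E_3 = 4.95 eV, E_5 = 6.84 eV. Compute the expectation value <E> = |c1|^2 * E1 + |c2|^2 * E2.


<E> = |c1|^2 * E1 + |c2|^2 * E2
= 0.333 * 4.95 + 0.667 * 6.84
= 1.6484 + 4.5623
= 6.2106 eV

6.2106


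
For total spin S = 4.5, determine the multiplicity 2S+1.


Spin multiplicity = 2S + 1
= 2 * 4.5 + 1
= 9.0 + 1
= 10

10


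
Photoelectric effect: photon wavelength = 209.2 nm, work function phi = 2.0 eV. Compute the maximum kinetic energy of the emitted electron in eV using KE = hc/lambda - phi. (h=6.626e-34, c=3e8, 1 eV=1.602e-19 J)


E_photon = hc / lambda
= (6.626e-34)(3e8) / (209.2e-9)
= 9.5019e-19 J
= 5.9313 eV
KE = E_photon - phi
= 5.9313 - 2.0
= 3.9313 eV

3.9313


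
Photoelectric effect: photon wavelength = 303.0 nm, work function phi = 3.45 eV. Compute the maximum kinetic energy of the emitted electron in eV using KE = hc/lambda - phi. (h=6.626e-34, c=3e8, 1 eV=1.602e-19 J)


E_photon = hc / lambda
= (6.626e-34)(3e8) / (303.0e-9)
= 6.5604e-19 J
= 4.0951 eV
KE = E_photon - phi
= 4.0951 - 3.45
= 0.6451 eV

0.6451


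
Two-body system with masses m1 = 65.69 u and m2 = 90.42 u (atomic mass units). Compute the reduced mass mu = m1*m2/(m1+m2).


mu = m1 * m2 / (m1 + m2)
= 65.69 * 90.42 / (65.69 + 90.42)
= 5939.6898 / 156.11
= 38.0481 u

38.0481


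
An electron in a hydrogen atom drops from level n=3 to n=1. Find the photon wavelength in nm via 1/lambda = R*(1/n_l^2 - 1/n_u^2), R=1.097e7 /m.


1/lambda = R * (1/n_l^2 - 1/n_u^2)
= 1.097e7 * (1/1^2 - 1/3^2)
= 1.097e7 * (1.0 - 0.111111)
= 1.097e7 * 0.888889
= 9.7511e+06 /m
lambda = 1 / 9.7511e+06 = 102.5524 nm

102.5524


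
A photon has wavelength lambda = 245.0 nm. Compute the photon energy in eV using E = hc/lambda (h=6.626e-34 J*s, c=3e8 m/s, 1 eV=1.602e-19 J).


E = hc / lambda
= (6.626e-34)(3e8) / (245.0e-9)
= 1.9878e-25 / 2.4500e-07
= 8.1135e-19 J
Converting to eV: 8.1135e-19 / 1.602e-19
= 5.0646 eV

5.0646


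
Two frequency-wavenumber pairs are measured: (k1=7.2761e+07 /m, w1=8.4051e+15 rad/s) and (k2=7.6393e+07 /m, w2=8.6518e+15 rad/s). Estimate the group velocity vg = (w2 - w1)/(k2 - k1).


vg = (w2 - w1) / (k2 - k1)
= (8.6518e+15 - 8.4051e+15) / (7.6393e+07 - 7.2761e+07)
= 2.4670e+14 / 3.6320e+06
= 6.7924e+07 m/s

6.7924e+07


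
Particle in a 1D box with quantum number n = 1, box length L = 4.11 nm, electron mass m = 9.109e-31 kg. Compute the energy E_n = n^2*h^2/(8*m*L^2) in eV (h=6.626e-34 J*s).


E = n^2 * h^2 / (8 * m * L^2)
= 1^2 * (6.626e-34)^2 / (8 * 9.109e-31 * (4.11e-9)^2)
= 1 * 4.3904e-67 / (8 * 9.109e-31 * 1.6892e-17)
= 3.5666e-21 J
= 0.0223 eV

0.0223


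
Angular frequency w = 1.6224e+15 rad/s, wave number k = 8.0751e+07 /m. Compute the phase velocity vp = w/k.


vp = w / k
= 1.6224e+15 / 8.0751e+07
= 2.0091e+07 m/s

2.0091e+07


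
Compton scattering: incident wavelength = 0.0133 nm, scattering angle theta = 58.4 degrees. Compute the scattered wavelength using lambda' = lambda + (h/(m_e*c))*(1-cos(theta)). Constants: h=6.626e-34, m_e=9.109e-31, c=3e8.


Compton wavelength: h/(m_e*c) = 2.4247e-12 m
d_lambda = 2.4247e-12 * (1 - cos(58.4 deg))
= 2.4247e-12 * 0.476014
= 1.1542e-12 m = 0.001154 nm
lambda' = 0.0133 + 0.001154
= 0.014454 nm

0.014454


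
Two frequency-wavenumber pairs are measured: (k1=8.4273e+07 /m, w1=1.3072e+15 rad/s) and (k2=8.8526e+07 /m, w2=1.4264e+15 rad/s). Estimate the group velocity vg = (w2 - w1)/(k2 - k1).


vg = (w2 - w1) / (k2 - k1)
= (1.4264e+15 - 1.3072e+15) / (8.8526e+07 - 8.4273e+07)
= 1.1920e+14 / 4.2530e+06
= 2.8027e+07 m/s

2.8027e+07


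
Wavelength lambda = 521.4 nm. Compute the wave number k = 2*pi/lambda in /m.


k = 2 * pi / lambda
= 6.2832 / (521.4e-9)
= 6.2832 / 5.2140e-07
= 1.2051e+07 /m

1.2051e+07


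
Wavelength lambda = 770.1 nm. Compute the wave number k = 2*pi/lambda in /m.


k = 2 * pi / lambda
= 6.2832 / (770.1e-9)
= 6.2832 / 7.7010e-07
= 8.1589e+06 /m

8.1589e+06


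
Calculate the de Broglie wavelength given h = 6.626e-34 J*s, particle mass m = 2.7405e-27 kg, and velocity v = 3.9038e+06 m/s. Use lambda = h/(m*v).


lambda = h / (m * v)
= 6.626e-34 / (2.7405e-27 * 3.9038e+06)
= 6.626e-34 / 1.0698e-20
= 6.1935e-14 m

6.1935e-14


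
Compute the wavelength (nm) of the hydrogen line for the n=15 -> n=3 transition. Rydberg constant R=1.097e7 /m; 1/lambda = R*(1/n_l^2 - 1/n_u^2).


1/lambda = R * (1/n_l^2 - 1/n_u^2)
= 1.097e7 * (1/3^2 - 1/15^2)
= 1.097e7 * (0.111111 - 0.004444)
= 1.097e7 * 0.106667
= 1.1701e+06 /m
lambda = 1 / 1.1701e+06 = 854.6035 nm

854.6035


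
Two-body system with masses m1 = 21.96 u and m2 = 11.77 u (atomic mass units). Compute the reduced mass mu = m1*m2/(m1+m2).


mu = m1 * m2 / (m1 + m2)
= 21.96 * 11.77 / (21.96 + 11.77)
= 258.4692 / 33.73
= 7.6629 u

7.6629


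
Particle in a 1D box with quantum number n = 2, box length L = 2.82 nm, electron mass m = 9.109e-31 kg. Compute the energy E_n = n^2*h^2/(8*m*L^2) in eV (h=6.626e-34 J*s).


E = n^2 * h^2 / (8 * m * L^2)
= 2^2 * (6.626e-34)^2 / (8 * 9.109e-31 * (2.82e-9)^2)
= 4 * 4.3904e-67 / (8 * 9.109e-31 * 7.9524e-18)
= 3.0304e-20 J
= 0.1892 eV

0.1892


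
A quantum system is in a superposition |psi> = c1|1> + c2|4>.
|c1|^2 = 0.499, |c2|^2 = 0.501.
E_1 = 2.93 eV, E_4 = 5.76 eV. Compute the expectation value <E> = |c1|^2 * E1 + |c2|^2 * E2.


<E> = |c1|^2 * E1 + |c2|^2 * E2
= 0.499 * 2.93 + 0.501 * 5.76
= 1.4621 + 2.8858
= 4.3478 eV

4.3478


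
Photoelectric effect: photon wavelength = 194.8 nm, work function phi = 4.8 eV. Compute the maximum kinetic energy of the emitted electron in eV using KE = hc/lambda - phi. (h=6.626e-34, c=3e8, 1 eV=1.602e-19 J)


E_photon = hc / lambda
= (6.626e-34)(3e8) / (194.8e-9)
= 1.0204e-18 J
= 6.3697 eV
KE = E_photon - phi
= 6.3697 - 4.8
= 1.5697 eV

1.5697


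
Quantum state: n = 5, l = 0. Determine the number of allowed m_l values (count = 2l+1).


m_l ranges from -l to +l in integer steps
So m_l goes from -0 to +0
Count = 2l + 1 = 2*0 + 1
= 1

1


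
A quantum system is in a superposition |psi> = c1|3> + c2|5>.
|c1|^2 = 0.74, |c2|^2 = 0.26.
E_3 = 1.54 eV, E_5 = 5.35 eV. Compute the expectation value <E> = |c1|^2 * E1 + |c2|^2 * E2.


<E> = |c1|^2 * E1 + |c2|^2 * E2
= 0.74 * 1.54 + 0.26 * 5.35
= 1.1396 + 1.391
= 2.5306 eV

2.5306


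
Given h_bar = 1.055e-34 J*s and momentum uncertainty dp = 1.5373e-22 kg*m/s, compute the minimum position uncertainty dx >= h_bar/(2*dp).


dx = h_bar / (2 * dp)
= 1.055e-34 / (2 * 1.5373e-22)
= 1.055e-34 / 3.0746e-22
= 3.4313e-13 m

3.4313e-13


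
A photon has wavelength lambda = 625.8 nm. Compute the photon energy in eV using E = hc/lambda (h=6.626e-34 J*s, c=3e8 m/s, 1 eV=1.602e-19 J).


E = hc / lambda
= (6.626e-34)(3e8) / (625.8e-9)
= 1.9878e-25 / 6.2580e-07
= 3.1764e-19 J
Converting to eV: 3.1764e-19 / 1.602e-19
= 1.9828 eV

1.9828


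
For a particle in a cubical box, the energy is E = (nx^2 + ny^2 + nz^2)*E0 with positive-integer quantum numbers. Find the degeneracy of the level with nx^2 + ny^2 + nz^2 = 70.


Enumerate all (nx, ny, nz) with nx^2 + ny^2 + nz^2 = 70:
(3,5,6)
(3,6,5)
(5,3,6)
(5,6,3)
(6,3,5)
(6,5,3)
Total degeneracy = 6

6


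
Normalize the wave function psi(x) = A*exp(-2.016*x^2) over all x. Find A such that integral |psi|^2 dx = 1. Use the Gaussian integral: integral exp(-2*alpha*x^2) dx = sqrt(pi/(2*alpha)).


integral |psi|^2 dx = A^2 * sqrt(pi/(2*alpha)) = 1
A^2 = sqrt(2*alpha/pi)
= sqrt(2 * 2.016 / pi)
= 1.132884
A = sqrt(1.132884)
= 1.0644

1.0644


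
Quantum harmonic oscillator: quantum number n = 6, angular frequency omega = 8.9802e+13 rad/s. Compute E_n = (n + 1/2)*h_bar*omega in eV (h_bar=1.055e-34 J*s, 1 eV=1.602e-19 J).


E = (n + 1/2) * h_bar * omega
= (6 + 0.5) * 1.055e-34 * 8.9802e+13
= 6.5 * 9.4741e-21
= 6.1582e-20 J
= 0.3844 eV

0.3844


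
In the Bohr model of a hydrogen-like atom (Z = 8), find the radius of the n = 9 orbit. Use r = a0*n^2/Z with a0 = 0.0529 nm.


r = a0 * n^2 / Z
= 0.0529 * 9^2 / 8
= 0.0529 * 81 / 8
= 0.5356 nm

0.5356


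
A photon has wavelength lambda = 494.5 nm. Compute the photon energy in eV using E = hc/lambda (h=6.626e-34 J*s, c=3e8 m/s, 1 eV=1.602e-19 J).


E = hc / lambda
= (6.626e-34)(3e8) / (494.5e-9)
= 1.9878e-25 / 4.9450e-07
= 4.0198e-19 J
Converting to eV: 4.0198e-19 / 1.602e-19
= 2.5092 eV

2.5092


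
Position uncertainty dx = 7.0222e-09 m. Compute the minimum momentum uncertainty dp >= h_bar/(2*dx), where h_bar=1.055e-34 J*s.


dp = h_bar / (2 * dx)
= 1.055e-34 / (2 * 7.0222e-09)
= 1.055e-34 / 1.4044e-08
= 7.5119e-27 kg*m/s

7.5119e-27


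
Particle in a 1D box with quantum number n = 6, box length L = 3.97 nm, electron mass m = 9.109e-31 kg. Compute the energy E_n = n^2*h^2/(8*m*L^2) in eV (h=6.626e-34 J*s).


E = n^2 * h^2 / (8 * m * L^2)
= 6^2 * (6.626e-34)^2 / (8 * 9.109e-31 * (3.97e-9)^2)
= 36 * 4.3904e-67 / (8 * 9.109e-31 * 1.5761e-17)
= 1.3761e-19 J
= 0.859 eV

0.859


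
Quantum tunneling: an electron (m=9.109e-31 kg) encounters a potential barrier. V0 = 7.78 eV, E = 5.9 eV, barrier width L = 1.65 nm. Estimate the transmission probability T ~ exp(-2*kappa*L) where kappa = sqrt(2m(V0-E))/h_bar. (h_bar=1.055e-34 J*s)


V0 - E = 1.88 eV = 3.0118e-19 J
kappa = sqrt(2 * m * (V0-E)) / h_bar
= sqrt(2 * 9.109e-31 * 3.0118e-19) / 1.055e-34
= 7.0211e+09 /m
2*kappa*L = 2 * 7.0211e+09 * 1.65e-9
= 23.1698
T = exp(-23.1698) = 8.659446e-11

8.659446e-11


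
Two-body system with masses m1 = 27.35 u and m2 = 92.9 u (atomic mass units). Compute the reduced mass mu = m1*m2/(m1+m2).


mu = m1 * m2 / (m1 + m2)
= 27.35 * 92.9 / (27.35 + 92.9)
= 2540.815 / 120.25
= 21.1294 u

21.1294


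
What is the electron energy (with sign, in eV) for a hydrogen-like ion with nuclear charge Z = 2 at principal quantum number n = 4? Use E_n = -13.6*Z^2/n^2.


E_n = -13.6 * Z^2 / n^2
= -13.6 * 2^2 / 4^2
= -13.6 * 4 / 16
= -3.4 eV

-3.4


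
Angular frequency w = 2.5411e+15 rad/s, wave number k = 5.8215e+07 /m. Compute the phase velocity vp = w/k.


vp = w / k
= 2.5411e+15 / 5.8215e+07
= 4.3650e+07 m/s

4.3650e+07


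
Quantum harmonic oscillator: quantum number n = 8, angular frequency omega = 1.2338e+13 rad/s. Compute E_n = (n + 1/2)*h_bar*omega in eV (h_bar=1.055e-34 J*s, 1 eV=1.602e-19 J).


E = (n + 1/2) * h_bar * omega
= (8 + 0.5) * 1.055e-34 * 1.2338e+13
= 8.5 * 1.3017e-21
= 1.1064e-20 J
= 0.0691 eV

0.0691


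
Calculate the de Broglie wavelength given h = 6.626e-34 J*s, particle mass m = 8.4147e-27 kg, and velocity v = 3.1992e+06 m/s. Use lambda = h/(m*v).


lambda = h / (m * v)
= 6.626e-34 / (8.4147e-27 * 3.1992e+06)
= 6.626e-34 / 2.6920e-20
= 2.4613e-14 m

2.4613e-14


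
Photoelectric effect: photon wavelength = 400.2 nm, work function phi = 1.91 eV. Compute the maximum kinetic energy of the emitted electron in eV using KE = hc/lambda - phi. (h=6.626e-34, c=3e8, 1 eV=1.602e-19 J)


E_photon = hc / lambda
= (6.626e-34)(3e8) / (400.2e-9)
= 4.9670e-19 J
= 3.1005 eV
KE = E_photon - phi
= 3.1005 - 1.91
= 1.1905 eV

1.1905


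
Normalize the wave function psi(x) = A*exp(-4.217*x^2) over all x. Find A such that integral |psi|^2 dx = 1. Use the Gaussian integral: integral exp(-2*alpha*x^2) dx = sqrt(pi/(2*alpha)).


integral |psi|^2 dx = A^2 * sqrt(pi/(2*alpha)) = 1
A^2 = sqrt(2*alpha/pi)
= sqrt(2 * 4.217 / pi)
= 1.638483
A = sqrt(1.638483)
= 1.28

1.28


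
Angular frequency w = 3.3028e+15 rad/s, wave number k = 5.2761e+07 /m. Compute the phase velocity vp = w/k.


vp = w / k
= 3.3028e+15 / 5.2761e+07
= 6.2599e+07 m/s

6.2599e+07


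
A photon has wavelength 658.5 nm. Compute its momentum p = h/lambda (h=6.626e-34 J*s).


p = h / lambda
= 6.626e-34 / (658.5e-9)
= 6.626e-34 / 6.5850e-07
= 1.0062e-27 kg*m/s

1.0062e-27


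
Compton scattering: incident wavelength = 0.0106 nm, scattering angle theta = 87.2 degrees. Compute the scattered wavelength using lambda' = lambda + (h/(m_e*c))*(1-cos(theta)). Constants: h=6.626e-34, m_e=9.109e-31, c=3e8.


Compton wavelength: h/(m_e*c) = 2.4247e-12 m
d_lambda = 2.4247e-12 * (1 - cos(87.2 deg))
= 2.4247e-12 * 0.95115
= 2.3063e-12 m = 0.002306 nm
lambda' = 0.0106 + 0.002306
= 0.012906 nm

0.012906


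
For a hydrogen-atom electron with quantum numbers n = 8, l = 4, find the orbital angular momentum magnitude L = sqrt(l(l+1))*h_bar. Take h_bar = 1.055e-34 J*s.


L = sqrt(l*(l+1)) * h_bar
= sqrt(4 * 5) * 1.055e-34
= sqrt(20) * 1.055e-34
= 4.4721 * 1.055e-34
= 4.7181e-34 J*s

4.7181e-34


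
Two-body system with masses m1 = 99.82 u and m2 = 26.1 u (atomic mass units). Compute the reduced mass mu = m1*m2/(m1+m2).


mu = m1 * m2 / (m1 + m2)
= 99.82 * 26.1 / (99.82 + 26.1)
= 2605.302 / 125.92
= 20.6901 u

20.6901


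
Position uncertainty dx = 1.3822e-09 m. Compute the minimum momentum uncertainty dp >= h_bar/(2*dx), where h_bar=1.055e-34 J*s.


dp = h_bar / (2 * dx)
= 1.055e-34 / (2 * 1.3822e-09)
= 1.055e-34 / 2.7644e-09
= 3.8164e-26 kg*m/s

3.8164e-26


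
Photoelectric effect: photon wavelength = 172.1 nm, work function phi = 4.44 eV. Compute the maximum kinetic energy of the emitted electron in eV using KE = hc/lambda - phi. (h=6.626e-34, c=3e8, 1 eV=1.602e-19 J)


E_photon = hc / lambda
= (6.626e-34)(3e8) / (172.1e-9)
= 1.1550e-18 J
= 7.2099 eV
KE = E_photon - phi
= 7.2099 - 4.44
= 2.7699 eV

2.7699


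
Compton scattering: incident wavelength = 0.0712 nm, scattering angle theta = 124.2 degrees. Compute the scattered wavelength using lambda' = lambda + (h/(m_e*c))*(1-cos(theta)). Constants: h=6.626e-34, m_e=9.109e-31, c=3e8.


Compton wavelength: h/(m_e*c) = 2.4247e-12 m
d_lambda = 2.4247e-12 * (1 - cos(124.2 deg))
= 2.4247e-12 * 1.562083
= 3.7876e-12 m = 0.003788 nm
lambda' = 0.0712 + 0.003788
= 0.074988 nm

0.074988


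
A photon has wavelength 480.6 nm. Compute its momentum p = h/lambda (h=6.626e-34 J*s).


p = h / lambda
= 6.626e-34 / (480.6e-9)
= 6.626e-34 / 4.8060e-07
= 1.3787e-27 kg*m/s

1.3787e-27


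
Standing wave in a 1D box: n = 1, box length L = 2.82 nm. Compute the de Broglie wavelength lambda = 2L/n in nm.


lambda = 2L / n
= 2 * 2.82 / 1
= 5.64 / 1
= 5.64 nm

5.64


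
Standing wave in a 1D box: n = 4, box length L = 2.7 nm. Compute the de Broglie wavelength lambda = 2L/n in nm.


lambda = 2L / n
= 2 * 2.7 / 4
= 5.4 / 4
= 1.35 nm

1.35


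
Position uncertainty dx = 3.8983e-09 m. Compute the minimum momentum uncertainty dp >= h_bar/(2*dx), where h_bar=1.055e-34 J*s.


dp = h_bar / (2 * dx)
= 1.055e-34 / (2 * 3.8983e-09)
= 1.055e-34 / 7.7966e-09
= 1.3532e-26 kg*m/s

1.3532e-26


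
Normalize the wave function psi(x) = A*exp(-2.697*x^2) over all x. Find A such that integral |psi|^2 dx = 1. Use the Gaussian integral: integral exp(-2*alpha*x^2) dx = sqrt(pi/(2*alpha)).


integral |psi|^2 dx = A^2 * sqrt(pi/(2*alpha)) = 1
A^2 = sqrt(2*alpha/pi)
= sqrt(2 * 2.697 / pi)
= 1.31033
A = sqrt(1.31033)
= 1.1447

1.1447


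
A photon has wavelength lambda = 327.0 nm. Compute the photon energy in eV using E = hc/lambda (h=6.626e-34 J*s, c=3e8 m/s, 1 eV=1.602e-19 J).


E = hc / lambda
= (6.626e-34)(3e8) / (327.0e-9)
= 1.9878e-25 / 3.2700e-07
= 6.0789e-19 J
Converting to eV: 6.0789e-19 / 1.602e-19
= 3.7946 eV

3.7946


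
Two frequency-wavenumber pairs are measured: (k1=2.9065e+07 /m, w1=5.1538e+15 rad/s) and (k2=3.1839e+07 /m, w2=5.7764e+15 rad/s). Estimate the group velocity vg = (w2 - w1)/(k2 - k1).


vg = (w2 - w1) / (k2 - k1)
= (5.7764e+15 - 5.1538e+15) / (3.1839e+07 - 2.9065e+07)
= 6.2260e+14 / 2.7740e+06
= 2.2444e+08 m/s

2.2444e+08


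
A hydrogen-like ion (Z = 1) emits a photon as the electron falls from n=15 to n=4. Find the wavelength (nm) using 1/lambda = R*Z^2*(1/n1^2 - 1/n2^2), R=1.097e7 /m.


1/lambda = R * Z^2 * (1/n1^2 - 1/n2^2)
= 1.097e7 * 1^2 * (1/4^2 - 1/15^2)
= 1.097e7 * 1 * (0.0625 - 0.004444)
= 6.3687e+05 /m
lambda = 1 / 6.3687e+05
= 1570.1805 nm

1570.1805


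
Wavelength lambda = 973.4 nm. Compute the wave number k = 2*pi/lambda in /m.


k = 2 * pi / lambda
= 6.2832 / (973.4e-9)
= 6.2832 / 9.7340e-07
= 6.4549e+06 /m

6.4549e+06


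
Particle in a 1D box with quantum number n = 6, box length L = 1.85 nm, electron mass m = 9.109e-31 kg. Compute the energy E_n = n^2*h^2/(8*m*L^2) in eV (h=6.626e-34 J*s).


E = n^2 * h^2 / (8 * m * L^2)
= 6^2 * (6.626e-34)^2 / (8 * 9.109e-31 * (1.85e-9)^2)
= 36 * 4.3904e-67 / (8 * 9.109e-31 * 3.4225e-18)
= 6.3373e-19 J
= 3.9558 eV

3.9558


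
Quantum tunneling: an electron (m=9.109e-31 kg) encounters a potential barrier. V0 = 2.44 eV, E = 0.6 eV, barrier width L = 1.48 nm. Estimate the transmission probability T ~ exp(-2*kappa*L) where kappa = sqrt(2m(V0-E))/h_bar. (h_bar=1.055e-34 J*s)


V0 - E = 1.84 eV = 2.9477e-19 J
kappa = sqrt(2 * m * (V0-E)) / h_bar
= sqrt(2 * 9.109e-31 * 2.9477e-19) / 1.055e-34
= 6.9461e+09 /m
2*kappa*L = 2 * 6.9461e+09 * 1.48e-9
= 20.5603
T = exp(-20.5603) = 1.176979e-09

1.176979e-09


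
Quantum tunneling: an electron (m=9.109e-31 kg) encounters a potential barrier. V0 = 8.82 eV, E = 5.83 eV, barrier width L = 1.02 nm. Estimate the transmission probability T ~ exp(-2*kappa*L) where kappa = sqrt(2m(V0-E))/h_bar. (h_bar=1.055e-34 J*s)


V0 - E = 2.99 eV = 4.7900e-19 J
kappa = sqrt(2 * m * (V0-E)) / h_bar
= sqrt(2 * 9.109e-31 * 4.7900e-19) / 1.055e-34
= 8.8545e+09 /m
2*kappa*L = 2 * 8.8545e+09 * 1.02e-9
= 18.0632
T = exp(-18.0632) = 1.429710e-08

1.429710e-08


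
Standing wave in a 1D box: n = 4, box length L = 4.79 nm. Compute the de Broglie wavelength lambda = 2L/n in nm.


lambda = 2L / n
= 2 * 4.79 / 4
= 9.58 / 4
= 2.395 nm

2.395


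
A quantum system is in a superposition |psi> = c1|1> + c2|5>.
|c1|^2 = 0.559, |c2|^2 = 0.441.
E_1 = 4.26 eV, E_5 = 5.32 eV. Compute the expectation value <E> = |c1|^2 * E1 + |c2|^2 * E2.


<E> = |c1|^2 * E1 + |c2|^2 * E2
= 0.559 * 4.26 + 0.441 * 5.32
= 2.3813 + 2.3461
= 4.7275 eV

4.7275


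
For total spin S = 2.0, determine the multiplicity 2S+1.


Spin multiplicity = 2S + 1
= 2 * 2.0 + 1
= 4.0 + 1
= 5

5


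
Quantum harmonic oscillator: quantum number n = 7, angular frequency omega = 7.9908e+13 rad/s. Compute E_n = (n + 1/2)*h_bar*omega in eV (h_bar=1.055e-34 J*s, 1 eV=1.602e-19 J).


E = (n + 1/2) * h_bar * omega
= (7 + 0.5) * 1.055e-34 * 7.9908e+13
= 7.5 * 8.4303e-21
= 6.3227e-20 J
= 0.3947 eV

0.3947


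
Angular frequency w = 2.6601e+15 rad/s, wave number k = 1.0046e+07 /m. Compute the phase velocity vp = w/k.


vp = w / k
= 2.6601e+15 / 1.0046e+07
= 2.6479e+08 m/s

2.6479e+08


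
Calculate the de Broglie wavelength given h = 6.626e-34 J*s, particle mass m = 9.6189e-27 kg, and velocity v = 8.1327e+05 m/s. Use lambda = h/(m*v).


lambda = h / (m * v)
= 6.626e-34 / (9.6189e-27 * 8.1327e+05)
= 6.626e-34 / 7.8228e-21
= 8.4702e-14 m

8.4702e-14


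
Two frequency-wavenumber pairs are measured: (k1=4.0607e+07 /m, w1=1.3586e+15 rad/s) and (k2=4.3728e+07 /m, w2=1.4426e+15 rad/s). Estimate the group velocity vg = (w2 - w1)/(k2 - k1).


vg = (w2 - w1) / (k2 - k1)
= (1.4426e+15 - 1.3586e+15) / (4.3728e+07 - 4.0607e+07)
= 8.4000e+13 / 3.1210e+06
= 2.6914e+07 m/s

2.6914e+07


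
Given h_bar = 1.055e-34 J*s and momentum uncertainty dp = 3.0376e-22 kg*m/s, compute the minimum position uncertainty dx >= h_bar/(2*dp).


dx = h_bar / (2 * dp)
= 1.055e-34 / (2 * 3.0376e-22)
= 1.055e-34 / 6.0752e-22
= 1.7366e-13 m

1.7366e-13


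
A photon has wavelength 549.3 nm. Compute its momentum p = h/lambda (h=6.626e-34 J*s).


p = h / lambda
= 6.626e-34 / (549.3e-9)
= 6.626e-34 / 5.4930e-07
= 1.2063e-27 kg*m/s

1.2063e-27


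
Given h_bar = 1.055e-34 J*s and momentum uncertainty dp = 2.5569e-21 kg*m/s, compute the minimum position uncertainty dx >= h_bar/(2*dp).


dx = h_bar / (2 * dp)
= 1.055e-34 / (2 * 2.5569e-21)
= 1.055e-34 / 5.1138e-21
= 2.0630e-14 m

2.0630e-14


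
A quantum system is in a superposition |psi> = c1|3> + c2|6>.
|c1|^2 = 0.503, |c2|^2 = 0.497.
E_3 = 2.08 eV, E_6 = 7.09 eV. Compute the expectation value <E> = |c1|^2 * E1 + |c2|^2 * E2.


<E> = |c1|^2 * E1 + |c2|^2 * E2
= 0.503 * 2.08 + 0.497 * 7.09
= 1.0462 + 3.5237
= 4.57 eV

4.57


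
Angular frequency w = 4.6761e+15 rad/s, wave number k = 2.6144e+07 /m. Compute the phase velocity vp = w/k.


vp = w / k
= 4.6761e+15 / 2.6144e+07
= 1.7886e+08 m/s

1.7886e+08


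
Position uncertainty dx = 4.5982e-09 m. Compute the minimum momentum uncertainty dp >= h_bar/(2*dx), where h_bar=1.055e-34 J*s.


dp = h_bar / (2 * dx)
= 1.055e-34 / (2 * 4.5982e-09)
= 1.055e-34 / 9.1964e-09
= 1.1472e-26 kg*m/s

1.1472e-26


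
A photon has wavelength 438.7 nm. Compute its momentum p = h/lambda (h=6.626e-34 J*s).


p = h / lambda
= 6.626e-34 / (438.7e-9)
= 6.626e-34 / 4.3870e-07
= 1.5104e-27 kg*m/s

1.5104e-27


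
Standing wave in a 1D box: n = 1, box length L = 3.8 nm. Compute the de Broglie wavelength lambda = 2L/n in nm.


lambda = 2L / n
= 2 * 3.8 / 1
= 7.6 / 1
= 7.6 nm

7.6


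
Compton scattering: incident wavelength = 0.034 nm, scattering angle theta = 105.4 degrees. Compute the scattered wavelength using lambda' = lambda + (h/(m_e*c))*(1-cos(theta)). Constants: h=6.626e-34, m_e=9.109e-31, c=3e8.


Compton wavelength: h/(m_e*c) = 2.4247e-12 m
d_lambda = 2.4247e-12 * (1 - cos(105.4 deg))
= 2.4247e-12 * 1.265556
= 3.0686e-12 m = 0.003069 nm
lambda' = 0.034 + 0.003069
= 0.037069 nm

0.037069


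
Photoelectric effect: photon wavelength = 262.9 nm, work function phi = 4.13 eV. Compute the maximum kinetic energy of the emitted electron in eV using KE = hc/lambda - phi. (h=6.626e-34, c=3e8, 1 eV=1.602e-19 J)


E_photon = hc / lambda
= (6.626e-34)(3e8) / (262.9e-9)
= 7.5610e-19 J
= 4.7198 eV
KE = E_photon - phi
= 4.7198 - 4.13
= 0.5898 eV

0.5898


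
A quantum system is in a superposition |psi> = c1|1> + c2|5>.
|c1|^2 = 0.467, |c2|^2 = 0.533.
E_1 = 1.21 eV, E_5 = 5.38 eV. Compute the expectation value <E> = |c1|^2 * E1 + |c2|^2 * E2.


<E> = |c1|^2 * E1 + |c2|^2 * E2
= 0.467 * 1.21 + 0.533 * 5.38
= 0.5651 + 2.8675
= 3.4326 eV

3.4326


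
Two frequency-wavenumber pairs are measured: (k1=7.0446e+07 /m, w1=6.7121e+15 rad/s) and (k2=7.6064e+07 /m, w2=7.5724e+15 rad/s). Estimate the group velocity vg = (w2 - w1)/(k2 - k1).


vg = (w2 - w1) / (k2 - k1)
= (7.5724e+15 - 6.7121e+15) / (7.6064e+07 - 7.0446e+07)
= 8.6030e+14 / 5.6180e+06
= 1.5313e+08 m/s

1.5313e+08


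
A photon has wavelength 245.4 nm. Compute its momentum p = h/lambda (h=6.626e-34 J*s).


p = h / lambda
= 6.626e-34 / (245.4e-9)
= 6.626e-34 / 2.4540e-07
= 2.7001e-27 kg*m/s

2.7001e-27


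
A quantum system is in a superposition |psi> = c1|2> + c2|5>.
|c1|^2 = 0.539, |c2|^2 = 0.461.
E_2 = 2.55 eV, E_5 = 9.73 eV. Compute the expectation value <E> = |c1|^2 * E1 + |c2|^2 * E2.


<E> = |c1|^2 * E1 + |c2|^2 * E2
= 0.539 * 2.55 + 0.461 * 9.73
= 1.3744 + 4.4855
= 5.86 eV

5.86


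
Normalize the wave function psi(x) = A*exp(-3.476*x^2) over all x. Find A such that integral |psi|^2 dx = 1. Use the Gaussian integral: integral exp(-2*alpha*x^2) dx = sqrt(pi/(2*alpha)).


integral |psi|^2 dx = A^2 * sqrt(pi/(2*alpha)) = 1
A^2 = sqrt(2*alpha/pi)
= sqrt(2 * 3.476 / pi)
= 1.487579
A = sqrt(1.487579)
= 1.2197

1.2197


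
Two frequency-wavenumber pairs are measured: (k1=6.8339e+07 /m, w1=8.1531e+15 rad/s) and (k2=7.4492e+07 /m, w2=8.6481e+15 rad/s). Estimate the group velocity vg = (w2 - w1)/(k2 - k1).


vg = (w2 - w1) / (k2 - k1)
= (8.6481e+15 - 8.1531e+15) / (7.4492e+07 - 6.8339e+07)
= 4.9500e+14 / 6.1530e+06
= 8.0449e+07 m/s

8.0449e+07


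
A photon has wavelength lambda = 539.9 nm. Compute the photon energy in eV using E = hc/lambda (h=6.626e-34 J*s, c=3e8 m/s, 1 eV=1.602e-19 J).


E = hc / lambda
= (6.626e-34)(3e8) / (539.9e-9)
= 1.9878e-25 / 5.3990e-07
= 3.6818e-19 J
Converting to eV: 3.6818e-19 / 1.602e-19
= 2.2982 eV

2.2982


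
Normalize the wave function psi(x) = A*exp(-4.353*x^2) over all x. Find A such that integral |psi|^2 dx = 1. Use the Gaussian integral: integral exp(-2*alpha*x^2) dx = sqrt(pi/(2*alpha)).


integral |psi|^2 dx = A^2 * sqrt(pi/(2*alpha)) = 1
A^2 = sqrt(2*alpha/pi)
= sqrt(2 * 4.353 / pi)
= 1.664694
A = sqrt(1.664694)
= 1.2902

1.2902


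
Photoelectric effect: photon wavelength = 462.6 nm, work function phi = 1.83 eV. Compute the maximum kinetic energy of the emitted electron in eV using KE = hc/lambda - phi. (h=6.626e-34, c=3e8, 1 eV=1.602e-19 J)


E_photon = hc / lambda
= (6.626e-34)(3e8) / (462.6e-9)
= 4.2970e-19 J
= 2.6823 eV
KE = E_photon - phi
= 2.6823 - 1.83
= 0.8523 eV

0.8523


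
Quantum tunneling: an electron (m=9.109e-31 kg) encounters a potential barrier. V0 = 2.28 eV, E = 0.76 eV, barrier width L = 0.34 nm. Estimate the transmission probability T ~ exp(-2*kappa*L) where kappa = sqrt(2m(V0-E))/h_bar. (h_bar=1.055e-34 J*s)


V0 - E = 1.52 eV = 2.4350e-19 J
kappa = sqrt(2 * m * (V0-E)) / h_bar
= sqrt(2 * 9.109e-31 * 2.4350e-19) / 1.055e-34
= 6.3132e+09 /m
2*kappa*L = 2 * 6.3132e+09 * 0.34e-9
= 4.293
T = exp(-4.293) = 1.366401e-02

1.366401e-02


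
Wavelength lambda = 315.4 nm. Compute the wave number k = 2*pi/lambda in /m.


k = 2 * pi / lambda
= 6.2832 / (315.4e-9)
= 6.2832 / 3.1540e-07
= 1.9921e+07 /m

1.9921e+07


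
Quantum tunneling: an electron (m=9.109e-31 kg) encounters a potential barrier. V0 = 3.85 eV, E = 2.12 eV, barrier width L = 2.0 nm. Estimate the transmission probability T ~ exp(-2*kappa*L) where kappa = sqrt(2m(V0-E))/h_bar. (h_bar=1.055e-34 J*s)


V0 - E = 1.73 eV = 2.7715e-19 J
kappa = sqrt(2 * m * (V0-E)) / h_bar
= sqrt(2 * 9.109e-31 * 2.7715e-19) / 1.055e-34
= 6.7352e+09 /m
2*kappa*L = 2 * 6.7352e+09 * 2.0e-9
= 26.9409
T = exp(-26.9409) = 1.993946e-12

1.993946e-12


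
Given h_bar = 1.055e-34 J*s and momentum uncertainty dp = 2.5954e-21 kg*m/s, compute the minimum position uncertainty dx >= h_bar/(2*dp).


dx = h_bar / (2 * dp)
= 1.055e-34 / (2 * 2.5954e-21)
= 1.055e-34 / 5.1908e-21
= 2.0324e-14 m

2.0324e-14


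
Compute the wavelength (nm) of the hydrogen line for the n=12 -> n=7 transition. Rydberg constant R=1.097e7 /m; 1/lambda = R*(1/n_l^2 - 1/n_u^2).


1/lambda = R * (1/n_l^2 - 1/n_u^2)
= 1.097e7 * (1/7^2 - 1/12^2)
= 1.097e7 * (0.020408 - 0.006944)
= 1.097e7 * 0.013464
= 1.4770e+05 /m
lambda = 1 / 1.4770e+05 = 6770.6184 nm

6770.6184


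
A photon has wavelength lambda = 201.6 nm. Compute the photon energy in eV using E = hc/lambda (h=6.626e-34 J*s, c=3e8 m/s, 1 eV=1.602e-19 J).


E = hc / lambda
= (6.626e-34)(3e8) / (201.6e-9)
= 1.9878e-25 / 2.0160e-07
= 9.8601e-19 J
Converting to eV: 9.8601e-19 / 1.602e-19
= 6.1549 eV

6.1549


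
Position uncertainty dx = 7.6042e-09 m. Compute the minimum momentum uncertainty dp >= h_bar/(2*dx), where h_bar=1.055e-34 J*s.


dp = h_bar / (2 * dx)
= 1.055e-34 / (2 * 7.6042e-09)
= 1.055e-34 / 1.5208e-08
= 6.9370e-27 kg*m/s

6.9370e-27


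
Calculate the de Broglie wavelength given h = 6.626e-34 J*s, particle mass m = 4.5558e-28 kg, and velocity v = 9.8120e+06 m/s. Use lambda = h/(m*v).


lambda = h / (m * v)
= 6.626e-34 / (4.5558e-28 * 9.8120e+06)
= 6.626e-34 / 4.4702e-21
= 1.4823e-13 m

1.4823e-13


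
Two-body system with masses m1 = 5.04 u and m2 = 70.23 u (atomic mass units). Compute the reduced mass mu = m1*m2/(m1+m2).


mu = m1 * m2 / (m1 + m2)
= 5.04 * 70.23 / (5.04 + 70.23)
= 353.9592 / 75.27
= 4.7025 u

4.7025


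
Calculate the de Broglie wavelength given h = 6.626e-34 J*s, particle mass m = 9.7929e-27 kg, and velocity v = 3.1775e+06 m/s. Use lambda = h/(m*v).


lambda = h / (m * v)
= 6.626e-34 / (9.7929e-27 * 3.1775e+06)
= 6.626e-34 / 3.1117e-20
= 2.1294e-14 m

2.1294e-14


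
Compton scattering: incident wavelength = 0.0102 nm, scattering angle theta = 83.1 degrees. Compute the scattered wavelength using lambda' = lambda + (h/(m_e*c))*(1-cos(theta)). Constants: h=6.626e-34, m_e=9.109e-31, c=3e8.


Compton wavelength: h/(m_e*c) = 2.4247e-12 m
d_lambda = 2.4247e-12 * (1 - cos(83.1 deg))
= 2.4247e-12 * 0.879863
= 2.1334e-12 m = 0.002133 nm
lambda' = 0.0102 + 0.002133
= 0.012333 nm

0.012333


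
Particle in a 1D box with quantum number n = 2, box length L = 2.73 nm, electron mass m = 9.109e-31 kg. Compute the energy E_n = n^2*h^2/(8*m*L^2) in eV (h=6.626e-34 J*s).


E = n^2 * h^2 / (8 * m * L^2)
= 2^2 * (6.626e-34)^2 / (8 * 9.109e-31 * (2.73e-9)^2)
= 4 * 4.3904e-67 / (8 * 9.109e-31 * 7.4529e-18)
= 3.2335e-20 J
= 0.2018 eV

0.2018


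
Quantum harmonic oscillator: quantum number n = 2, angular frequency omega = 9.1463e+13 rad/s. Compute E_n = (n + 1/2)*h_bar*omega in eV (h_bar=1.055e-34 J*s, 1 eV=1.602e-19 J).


E = (n + 1/2) * h_bar * omega
= (2 + 0.5) * 1.055e-34 * 9.1463e+13
= 2.5 * 9.6493e-21
= 2.4123e-20 J
= 0.1506 eV

0.1506


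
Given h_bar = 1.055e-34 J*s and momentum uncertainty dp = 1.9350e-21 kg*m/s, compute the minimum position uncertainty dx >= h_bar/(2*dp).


dx = h_bar / (2 * dp)
= 1.055e-34 / (2 * 1.9350e-21)
= 1.055e-34 / 3.8700e-21
= 2.7261e-14 m

2.7261e-14


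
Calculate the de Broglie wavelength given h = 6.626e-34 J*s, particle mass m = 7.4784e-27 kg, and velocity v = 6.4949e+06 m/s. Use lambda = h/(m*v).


lambda = h / (m * v)
= 6.626e-34 / (7.4784e-27 * 6.4949e+06)
= 6.626e-34 / 4.8571e-20
= 1.3642e-14 m

1.3642e-14


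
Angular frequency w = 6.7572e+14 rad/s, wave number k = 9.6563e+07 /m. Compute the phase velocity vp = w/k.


vp = w / k
= 6.7572e+14 / 9.6563e+07
= 6.9977e+06 m/s

6.9977e+06


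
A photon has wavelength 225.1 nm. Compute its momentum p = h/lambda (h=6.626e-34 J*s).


p = h / lambda
= 6.626e-34 / (225.1e-9)
= 6.626e-34 / 2.2510e-07
= 2.9436e-27 kg*m/s

2.9436e-27


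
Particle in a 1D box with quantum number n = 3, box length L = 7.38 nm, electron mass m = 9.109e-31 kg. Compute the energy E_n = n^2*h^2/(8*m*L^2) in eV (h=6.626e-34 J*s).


E = n^2 * h^2 / (8 * m * L^2)
= 3^2 * (6.626e-34)^2 / (8 * 9.109e-31 * (7.38e-9)^2)
= 9 * 4.3904e-67 / (8 * 9.109e-31 * 5.4464e-17)
= 9.9557e-21 J
= 0.0621 eV

0.0621


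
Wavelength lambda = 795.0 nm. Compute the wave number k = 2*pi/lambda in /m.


k = 2 * pi / lambda
= 6.2832 / (795.0e-9)
= 6.2832 / 7.9500e-07
= 7.9034e+06 /m

7.9034e+06


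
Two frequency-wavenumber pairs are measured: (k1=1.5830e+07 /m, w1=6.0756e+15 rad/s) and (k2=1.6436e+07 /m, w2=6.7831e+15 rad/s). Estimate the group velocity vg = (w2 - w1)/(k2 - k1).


vg = (w2 - w1) / (k2 - k1)
= (6.7831e+15 - 6.0756e+15) / (1.6436e+07 - 1.5830e+07)
= 7.0750e+14 / 6.0600e+05
= 1.1675e+09 m/s

1.1675e+09


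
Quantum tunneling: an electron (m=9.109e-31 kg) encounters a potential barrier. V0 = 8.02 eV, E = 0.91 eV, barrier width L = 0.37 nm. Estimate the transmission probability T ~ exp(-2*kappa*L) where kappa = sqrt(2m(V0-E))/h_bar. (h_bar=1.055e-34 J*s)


V0 - E = 7.11 eV = 1.1390e-18 J
kappa = sqrt(2 * m * (V0-E)) / h_bar
= sqrt(2 * 9.109e-31 * 1.1390e-18) / 1.055e-34
= 1.3654e+10 /m
2*kappa*L = 2 * 1.3654e+10 * 0.37e-9
= 10.1041
T = exp(-10.1041) = 4.091335e-05

4.091335e-05


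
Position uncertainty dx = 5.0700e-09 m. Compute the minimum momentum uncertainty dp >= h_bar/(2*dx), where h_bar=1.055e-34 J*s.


dp = h_bar / (2 * dx)
= 1.055e-34 / (2 * 5.0700e-09)
= 1.055e-34 / 1.0140e-08
= 1.0404e-26 kg*m/s

1.0404e-26


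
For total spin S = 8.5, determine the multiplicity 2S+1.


Spin multiplicity = 2S + 1
= 2 * 8.5 + 1
= 17.0 + 1
= 18

18


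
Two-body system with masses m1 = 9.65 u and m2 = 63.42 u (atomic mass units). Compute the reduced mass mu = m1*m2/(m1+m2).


mu = m1 * m2 / (m1 + m2)
= 9.65 * 63.42 / (9.65 + 63.42)
= 612.003 / 73.07
= 8.3756 u

8.3756


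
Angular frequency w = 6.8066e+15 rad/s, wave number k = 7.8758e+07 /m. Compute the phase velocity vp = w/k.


vp = w / k
= 6.8066e+15 / 7.8758e+07
= 8.6424e+07 m/s

8.6424e+07


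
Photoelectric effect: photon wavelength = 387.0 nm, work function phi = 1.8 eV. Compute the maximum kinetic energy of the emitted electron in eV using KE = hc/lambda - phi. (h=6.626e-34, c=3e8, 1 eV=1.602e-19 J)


E_photon = hc / lambda
= (6.626e-34)(3e8) / (387.0e-9)
= 5.1364e-19 J
= 3.2063 eV
KE = E_photon - phi
= 3.2063 - 1.8
= 1.4063 eV

1.4063


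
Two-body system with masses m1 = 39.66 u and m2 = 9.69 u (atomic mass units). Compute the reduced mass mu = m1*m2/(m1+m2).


mu = m1 * m2 / (m1 + m2)
= 39.66 * 9.69 / (39.66 + 9.69)
= 384.3054 / 49.35
= 7.7873 u

7.7873


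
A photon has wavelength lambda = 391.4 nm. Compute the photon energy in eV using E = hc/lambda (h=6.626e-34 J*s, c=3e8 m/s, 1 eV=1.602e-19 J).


E = hc / lambda
= (6.626e-34)(3e8) / (391.4e-9)
= 1.9878e-25 / 3.9140e-07
= 5.0787e-19 J
Converting to eV: 5.0787e-19 / 1.602e-19
= 3.1702 eV

3.1702


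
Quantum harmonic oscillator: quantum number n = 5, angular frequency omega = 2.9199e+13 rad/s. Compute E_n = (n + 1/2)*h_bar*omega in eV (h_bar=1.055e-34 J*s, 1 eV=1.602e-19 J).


E = (n + 1/2) * h_bar * omega
= (5 + 0.5) * 1.055e-34 * 2.9199e+13
= 5.5 * 3.0805e-21
= 1.6943e-20 J
= 0.1058 eV

0.1058


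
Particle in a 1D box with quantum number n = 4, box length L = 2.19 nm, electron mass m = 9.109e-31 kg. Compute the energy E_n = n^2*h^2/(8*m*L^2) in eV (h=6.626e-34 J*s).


E = n^2 * h^2 / (8 * m * L^2)
= 4^2 * (6.626e-34)^2 / (8 * 9.109e-31 * (2.19e-9)^2)
= 16 * 4.3904e-67 / (8 * 9.109e-31 * 4.7961e-18)
= 2.0099e-19 J
= 1.2546 eV

1.2546


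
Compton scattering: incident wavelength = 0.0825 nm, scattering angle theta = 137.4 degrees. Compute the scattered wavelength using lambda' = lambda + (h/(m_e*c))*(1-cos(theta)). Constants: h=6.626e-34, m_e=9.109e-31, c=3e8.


Compton wavelength: h/(m_e*c) = 2.4247e-12 m
d_lambda = 2.4247e-12 * (1 - cos(137.4 deg))
= 2.4247e-12 * 1.736097
= 4.2095e-12 m = 0.00421 nm
lambda' = 0.0825 + 0.00421
= 0.08671 nm

0.08671


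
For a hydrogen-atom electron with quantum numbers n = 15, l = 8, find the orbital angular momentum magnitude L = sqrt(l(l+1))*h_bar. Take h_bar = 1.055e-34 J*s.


L = sqrt(l*(l+1)) * h_bar
= sqrt(8 * 9) * 1.055e-34
= sqrt(72) * 1.055e-34
= 8.4853 * 1.055e-34
= 8.9520e-34 J*s

8.9520e-34


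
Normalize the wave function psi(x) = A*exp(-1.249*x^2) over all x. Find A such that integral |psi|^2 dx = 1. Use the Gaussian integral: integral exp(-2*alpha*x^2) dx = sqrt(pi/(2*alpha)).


integral |psi|^2 dx = A^2 * sqrt(pi/(2*alpha)) = 1
A^2 = sqrt(2*alpha/pi)
= sqrt(2 * 1.249 / pi)
= 0.891705
A = sqrt(0.891705)
= 0.9443

0.9443


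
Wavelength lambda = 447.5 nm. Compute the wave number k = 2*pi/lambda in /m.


k = 2 * pi / lambda
= 6.2832 / (447.5e-9)
= 6.2832 / 4.4750e-07
= 1.4041e+07 /m

1.4041e+07


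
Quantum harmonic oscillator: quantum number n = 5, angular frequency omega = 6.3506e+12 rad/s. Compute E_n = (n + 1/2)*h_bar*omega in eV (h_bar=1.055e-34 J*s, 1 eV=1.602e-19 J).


E = (n + 1/2) * h_bar * omega
= (5 + 0.5) * 1.055e-34 * 6.3506e+12
= 5.5 * 6.6999e-22
= 3.6849e-21 J
= 0.023 eV

0.023


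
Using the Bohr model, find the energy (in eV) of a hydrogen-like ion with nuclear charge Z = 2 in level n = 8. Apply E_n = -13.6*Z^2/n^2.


E_n = -13.6 * Z^2 / n^2
= -13.6 * 2^2 / 8^2
= -13.6 * 4 / 64
= -0.85 eV

-0.85


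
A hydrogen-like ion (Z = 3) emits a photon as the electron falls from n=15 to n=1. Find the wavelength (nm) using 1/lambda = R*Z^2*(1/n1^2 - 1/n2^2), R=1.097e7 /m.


1/lambda = R * Z^2 * (1/n1^2 - 1/n2^2)
= 1.097e7 * 3^2 * (1/1^2 - 1/15^2)
= 1.097e7 * 9 * (1.0 - 0.004444)
= 9.8291e+07 /m
lambda = 1 / 9.8291e+07
= 10.1739 nm

10.1739


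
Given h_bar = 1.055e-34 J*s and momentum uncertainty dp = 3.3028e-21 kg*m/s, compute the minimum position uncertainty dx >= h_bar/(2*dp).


dx = h_bar / (2 * dp)
= 1.055e-34 / (2 * 3.3028e-21)
= 1.055e-34 / 6.6056e-21
= 1.5971e-14 m

1.5971e-14


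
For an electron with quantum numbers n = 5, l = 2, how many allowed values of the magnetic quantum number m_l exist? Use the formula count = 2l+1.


m_l ranges from -l to +l in integer steps
So m_l goes from -2 to +2
Count = 2l + 1 = 2*2 + 1
= 5

5


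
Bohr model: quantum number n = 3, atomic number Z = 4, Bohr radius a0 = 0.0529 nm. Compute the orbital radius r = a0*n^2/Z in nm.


r = a0 * n^2 / Z
= 0.0529 * 3^2 / 4
= 0.0529 * 9 / 4
= 0.119 nm

0.119


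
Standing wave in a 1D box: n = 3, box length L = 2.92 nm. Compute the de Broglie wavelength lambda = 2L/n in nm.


lambda = 2L / n
= 2 * 2.92 / 3
= 5.84 / 3
= 1.9467 nm

1.9467


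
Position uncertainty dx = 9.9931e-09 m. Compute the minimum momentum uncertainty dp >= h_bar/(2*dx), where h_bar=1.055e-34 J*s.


dp = h_bar / (2 * dx)
= 1.055e-34 / (2 * 9.9931e-09)
= 1.055e-34 / 1.9986e-08
= 5.2786e-27 kg*m/s

5.2786e-27


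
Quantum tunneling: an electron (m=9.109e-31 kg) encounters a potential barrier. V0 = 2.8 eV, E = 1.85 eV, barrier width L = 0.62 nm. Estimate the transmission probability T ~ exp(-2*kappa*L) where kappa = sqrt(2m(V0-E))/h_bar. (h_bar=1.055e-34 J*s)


V0 - E = 0.95 eV = 1.5219e-19 J
kappa = sqrt(2 * m * (V0-E)) / h_bar
= sqrt(2 * 9.109e-31 * 1.5219e-19) / 1.055e-34
= 4.9910e+09 /m
2*kappa*L = 2 * 4.9910e+09 * 0.62e-9
= 6.1889
T = exp(-6.1889) = 2.052107e-03

2.052107e-03


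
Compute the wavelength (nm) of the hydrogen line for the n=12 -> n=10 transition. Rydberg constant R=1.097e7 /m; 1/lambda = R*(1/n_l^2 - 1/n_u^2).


1/lambda = R * (1/n_l^2 - 1/n_u^2)
= 1.097e7 * (1/10^2 - 1/12^2)
= 1.097e7 * (0.01 - 0.006944)
= 1.097e7 * 0.003056
= 3.3519e+04 /m
lambda = 1 / 3.3519e+04 = 29833.43 nm

29833.43


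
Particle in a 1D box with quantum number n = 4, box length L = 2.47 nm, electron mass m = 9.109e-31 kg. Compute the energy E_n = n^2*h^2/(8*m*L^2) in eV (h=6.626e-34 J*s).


E = n^2 * h^2 / (8 * m * L^2)
= 4^2 * (6.626e-34)^2 / (8 * 9.109e-31 * (2.47e-9)^2)
= 16 * 4.3904e-67 / (8 * 9.109e-31 * 6.1009e-18)
= 1.5800e-19 J
= 0.9863 eV

0.9863
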